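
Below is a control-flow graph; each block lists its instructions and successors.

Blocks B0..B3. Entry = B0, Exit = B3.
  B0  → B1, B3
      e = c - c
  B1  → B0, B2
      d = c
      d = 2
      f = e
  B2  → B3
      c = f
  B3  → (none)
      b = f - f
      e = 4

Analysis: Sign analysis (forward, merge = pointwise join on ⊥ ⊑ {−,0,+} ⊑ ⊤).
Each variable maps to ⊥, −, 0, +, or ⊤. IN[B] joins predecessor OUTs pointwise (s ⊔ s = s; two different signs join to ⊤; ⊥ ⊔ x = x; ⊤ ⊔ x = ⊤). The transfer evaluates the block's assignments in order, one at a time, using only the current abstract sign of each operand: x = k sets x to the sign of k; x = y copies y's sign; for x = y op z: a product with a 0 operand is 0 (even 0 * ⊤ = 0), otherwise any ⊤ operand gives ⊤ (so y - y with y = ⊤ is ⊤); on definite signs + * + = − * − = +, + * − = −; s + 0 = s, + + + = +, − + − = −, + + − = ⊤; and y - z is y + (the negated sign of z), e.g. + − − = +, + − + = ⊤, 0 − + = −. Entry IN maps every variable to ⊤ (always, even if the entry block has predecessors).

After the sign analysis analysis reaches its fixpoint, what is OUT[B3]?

Answer: {a: ⊤, b: ⊤, c: ⊤, d: ⊤, e: +, f: ⊤}

Working:
Fixpoint table:
  B0: | IN=(all ⊤) | OUT=(all ⊤)
  B1: | IN=(all ⊤) | OUT={d:+; rest ⊤}
  B2: | IN={d:+; rest ⊤} | OUT={d:+; rest ⊤}
  B3: | IN=(all ⊤) | OUT={e:+; rest ⊤}

Merge at B3: IN[B3] = OUT[B0] ⊔ OUT[B2] = {a: ⊤, b: ⊤, c: ⊤, d: ⊤, e: ⊤, f: ⊤}
Applying B3's transfer function to that IN value gives OUT[B3] (row B3 above).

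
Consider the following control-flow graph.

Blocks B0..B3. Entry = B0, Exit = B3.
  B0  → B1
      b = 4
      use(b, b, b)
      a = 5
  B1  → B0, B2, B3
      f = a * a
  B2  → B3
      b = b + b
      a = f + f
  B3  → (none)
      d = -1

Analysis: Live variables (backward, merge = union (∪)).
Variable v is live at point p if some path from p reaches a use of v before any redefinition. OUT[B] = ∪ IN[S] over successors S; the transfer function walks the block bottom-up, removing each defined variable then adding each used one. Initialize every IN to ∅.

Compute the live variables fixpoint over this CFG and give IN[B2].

Per-block solution:
  B0:   IN={}   OUT={a, b}
  B1:   IN={a, b}   OUT={b, f}
  B2:   IN={b, f}   OUT={}
  B3:   IN={}   OUT={}

Merge at B2: OUT[B2] = IN[B3] = {}
Applying B2's transfer function to that OUT value gives IN[B2] (row B2 above).

Answer: {b, f}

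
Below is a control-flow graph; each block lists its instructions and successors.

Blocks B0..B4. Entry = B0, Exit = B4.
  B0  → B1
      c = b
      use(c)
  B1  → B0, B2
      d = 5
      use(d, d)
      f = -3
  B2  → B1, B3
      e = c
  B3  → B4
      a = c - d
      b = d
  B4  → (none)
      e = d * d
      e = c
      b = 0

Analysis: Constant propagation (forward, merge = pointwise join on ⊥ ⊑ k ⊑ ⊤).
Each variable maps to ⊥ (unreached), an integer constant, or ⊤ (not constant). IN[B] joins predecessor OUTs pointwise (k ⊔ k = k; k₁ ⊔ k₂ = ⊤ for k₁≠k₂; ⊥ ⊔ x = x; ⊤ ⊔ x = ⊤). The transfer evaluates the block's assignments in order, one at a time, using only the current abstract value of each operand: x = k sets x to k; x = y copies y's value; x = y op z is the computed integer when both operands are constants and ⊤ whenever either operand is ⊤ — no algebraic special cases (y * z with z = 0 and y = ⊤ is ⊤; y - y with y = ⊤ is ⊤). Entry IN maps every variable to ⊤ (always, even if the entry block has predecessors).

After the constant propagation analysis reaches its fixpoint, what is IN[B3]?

Fixpoint table:
  B0: | IN=(all ⊤) | OUT=(all ⊤)
  B1: | IN=(all ⊤) | OUT={d:5, f:-3; rest ⊤}
  B2: | IN={d:5, f:-3; rest ⊤} | OUT={d:5, f:-3; rest ⊤}
  B3: | IN={d:5, f:-3; rest ⊤} | OUT={b:5, d:5, f:-3; rest ⊤}
  B4: | IN={b:5, d:5, f:-3; rest ⊤} | OUT={b:0, d:5, f:-3; rest ⊤}

Merge at B3: IN[B3] = OUT[B2] = {a: ⊤, b: ⊤, c: ⊤, d: 5, e: ⊤, f: -3}

Answer: {a: ⊤, b: ⊤, c: ⊤, d: 5, e: ⊤, f: -3}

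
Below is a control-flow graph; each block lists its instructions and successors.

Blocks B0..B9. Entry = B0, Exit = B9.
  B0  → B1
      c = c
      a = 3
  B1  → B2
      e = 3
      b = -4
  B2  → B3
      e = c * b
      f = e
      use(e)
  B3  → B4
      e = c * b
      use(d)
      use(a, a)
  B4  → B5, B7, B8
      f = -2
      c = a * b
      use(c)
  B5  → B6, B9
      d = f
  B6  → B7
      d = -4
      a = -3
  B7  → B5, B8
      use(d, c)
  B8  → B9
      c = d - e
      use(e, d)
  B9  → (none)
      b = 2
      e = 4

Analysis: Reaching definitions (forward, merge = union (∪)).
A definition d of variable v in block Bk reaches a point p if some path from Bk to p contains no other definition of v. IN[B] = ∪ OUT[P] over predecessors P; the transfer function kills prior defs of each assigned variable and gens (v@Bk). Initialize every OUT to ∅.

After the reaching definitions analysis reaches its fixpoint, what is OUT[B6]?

Fixpoint table:
  B0:  IN={}  OUT={a@B0, c@B0}
  B1:  IN={a@B0, c@B0}  OUT={a@B0, b@B1, c@B0, e@B1}
  B2:  IN={a@B0, b@B1, c@B0, e@B1}  OUT={a@B0, b@B1, c@B0, e@B2, f@B2}
  B3:  IN={a@B0, b@B1, c@B0, e@B2, f@B2}  OUT={a@B0, b@B1, c@B0, e@B3, f@B2}
  B4:  IN={a@B0, b@B1, c@B0, e@B3, f@B2}  OUT={a@B0, b@B1, c@B4, e@B3, f@B4}
  B5:  IN={a@B0, a@B6, b@B1, c@B4, d@B6, e@B3, f@B4}  OUT={a@B0, a@B6, b@B1, c@B4, d@B5, e@B3, f@B4}
  B6:  IN={a@B0, a@B6, b@B1, c@B4, d@B5, e@B3, f@B4}  OUT={a@B6, b@B1, c@B4, d@B6, e@B3, f@B4}
  B7:  IN={a@B0, a@B6, b@B1, c@B4, d@B6, e@B3, f@B4}  OUT={a@B0, a@B6, b@B1, c@B4, d@B6, e@B3, f@B4}
  B8:  IN={a@B0, a@B6, b@B1, c@B4, d@B6, e@B3, f@B4}  OUT={a@B0, a@B6, b@B1, c@B8, d@B6, e@B3, f@B4}
  B9:  IN={a@B0, a@B6, b@B1, c@B4, c@B8, d@B5, d@B6, e@B3, f@B4}  OUT={a@B0, a@B6, b@B9, c@B4, c@B8, d@B5, d@B6, e@B9, f@B4}

Merge at B6: IN[B6] = OUT[B5] = {a@B0, a@B6, b@B1, c@B4, d@B5, e@B3, f@B4}
Applying B6's transfer function to that IN value gives OUT[B6] (row B6 above).

Answer: {a@B6, b@B1, c@B4, d@B6, e@B3, f@B4}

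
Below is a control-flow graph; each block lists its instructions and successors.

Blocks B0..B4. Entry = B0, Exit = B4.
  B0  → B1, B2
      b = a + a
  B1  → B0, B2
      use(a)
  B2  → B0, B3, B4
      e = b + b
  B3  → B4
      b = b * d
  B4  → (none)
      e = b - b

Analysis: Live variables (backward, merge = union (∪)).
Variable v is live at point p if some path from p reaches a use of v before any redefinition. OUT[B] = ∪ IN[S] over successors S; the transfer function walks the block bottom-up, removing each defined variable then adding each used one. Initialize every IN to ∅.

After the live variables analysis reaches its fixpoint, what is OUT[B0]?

Answer: {a, b, d}

Derivation:
Fixpoint table:
  B0:  IN={a, d}  OUT={a, b, d}
  B1:  IN={a, b, d}  OUT={a, b, d}
  B2:  IN={a, b, d}  OUT={a, b, d}
  B3:  IN={b, d}  OUT={b}
  B4:  IN={b}  OUT={}

Merge at B0: OUT[B0] = IN[B1] ⊔ IN[B2] = {a, b, d}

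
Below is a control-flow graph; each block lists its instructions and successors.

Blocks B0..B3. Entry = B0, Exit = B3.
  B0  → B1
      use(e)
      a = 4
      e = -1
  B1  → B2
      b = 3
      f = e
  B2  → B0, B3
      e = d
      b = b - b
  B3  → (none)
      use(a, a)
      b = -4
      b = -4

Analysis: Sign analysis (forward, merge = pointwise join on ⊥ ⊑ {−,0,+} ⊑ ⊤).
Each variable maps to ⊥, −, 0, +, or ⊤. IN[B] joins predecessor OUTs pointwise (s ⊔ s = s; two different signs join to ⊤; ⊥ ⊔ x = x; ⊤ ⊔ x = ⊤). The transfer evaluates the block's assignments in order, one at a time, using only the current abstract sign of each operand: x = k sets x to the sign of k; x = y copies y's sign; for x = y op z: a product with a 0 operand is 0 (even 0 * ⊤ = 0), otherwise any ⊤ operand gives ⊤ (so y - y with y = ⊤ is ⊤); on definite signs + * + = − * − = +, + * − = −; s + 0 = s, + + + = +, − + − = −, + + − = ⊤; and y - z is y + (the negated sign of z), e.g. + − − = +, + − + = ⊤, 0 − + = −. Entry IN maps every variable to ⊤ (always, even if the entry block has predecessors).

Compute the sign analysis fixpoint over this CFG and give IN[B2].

Fixpoint table:
  B0: | IN=(all ⊤) | OUT={a:+, e:-; rest ⊤}
  B1: | IN={a:+, e:-; rest ⊤} | OUT={a:+, b:+, e:-, f:-; rest ⊤}
  B2: | IN={a:+, b:+, e:-, f:-; rest ⊤} | OUT={a:+, f:-; rest ⊤}
  B3: | IN={a:+, f:-; rest ⊤} | OUT={a:+, b:-, f:-; rest ⊤}

Merge at B2: IN[B2] = OUT[B1] = {a: +, b: +, c: ⊤, d: ⊤, e: -, f: -}

Answer: {a: +, b: +, c: ⊤, d: ⊤, e: -, f: -}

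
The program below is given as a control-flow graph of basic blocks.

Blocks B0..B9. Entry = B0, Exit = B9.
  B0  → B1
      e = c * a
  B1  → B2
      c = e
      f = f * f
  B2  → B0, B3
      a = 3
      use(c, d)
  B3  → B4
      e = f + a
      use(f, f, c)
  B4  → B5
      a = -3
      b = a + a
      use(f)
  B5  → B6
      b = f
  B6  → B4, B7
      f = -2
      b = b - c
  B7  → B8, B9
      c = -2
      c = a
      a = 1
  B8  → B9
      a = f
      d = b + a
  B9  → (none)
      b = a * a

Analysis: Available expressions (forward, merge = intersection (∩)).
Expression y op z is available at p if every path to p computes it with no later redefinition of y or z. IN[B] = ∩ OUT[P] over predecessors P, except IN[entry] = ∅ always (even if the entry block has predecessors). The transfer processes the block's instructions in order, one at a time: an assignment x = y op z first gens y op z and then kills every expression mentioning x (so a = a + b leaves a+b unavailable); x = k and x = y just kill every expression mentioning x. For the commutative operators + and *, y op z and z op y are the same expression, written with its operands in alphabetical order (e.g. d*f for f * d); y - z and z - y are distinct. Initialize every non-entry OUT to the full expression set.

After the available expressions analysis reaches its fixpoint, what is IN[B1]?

Fixpoint table:
  B0:   IN={}   OUT={a*c}
  B1:   IN={a*c}   OUT={}
  B2:   IN={}   OUT={}
  B3:   IN={}   OUT={a+f}
  B4:   IN={}   OUT={a+a}
  B5:   IN={a+a}   OUT={a+a}
  B6:   IN={a+a}   OUT={a+a}
  B7:   IN={a+a}   OUT={}
  B8:   IN={}   OUT={a+b}
  B9:   IN={}   OUT={a*a}

Merge at B1: IN[B1] = OUT[B0] = {a*c}

Answer: {a*c}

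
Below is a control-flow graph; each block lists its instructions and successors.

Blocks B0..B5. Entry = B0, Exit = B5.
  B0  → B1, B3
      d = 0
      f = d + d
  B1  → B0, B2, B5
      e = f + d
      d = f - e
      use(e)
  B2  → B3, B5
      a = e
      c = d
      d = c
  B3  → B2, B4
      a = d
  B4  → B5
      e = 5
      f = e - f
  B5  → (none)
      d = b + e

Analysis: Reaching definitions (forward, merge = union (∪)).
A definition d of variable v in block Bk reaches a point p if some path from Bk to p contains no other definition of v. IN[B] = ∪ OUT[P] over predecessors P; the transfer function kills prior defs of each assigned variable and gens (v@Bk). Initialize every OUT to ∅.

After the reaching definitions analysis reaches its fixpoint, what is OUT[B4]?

Converged values:
  B0:   IN={d@B1, e@B1, f@B0}   OUT={d@B0, e@B1, f@B0}
  B1:   IN={d@B0, e@B1, f@B0}   OUT={d@B1, e@B1, f@B0}
  B2:   IN={a@B3, c@B2, d@B0, d@B1, d@B2, e@B1, f@B0}   OUT={a@B2, c@B2, d@B2, e@B1, f@B0}
  B3:   IN={a@B2, c@B2, d@B0, d@B2, e@B1, f@B0}   OUT={a@B3, c@B2, d@B0, d@B2, e@B1, f@B0}
  B4:   IN={a@B3, c@B2, d@B0, d@B2, e@B1, f@B0}   OUT={a@B3, c@B2, d@B0, d@B2, e@B4, f@B4}
  B5:   IN={a@B2, a@B3, c@B2, d@B0, d@B1, d@B2, e@B1, e@B4, f@B0, f@B4}   OUT={a@B2, a@B3, c@B2, d@B5, e@B1, e@B4, f@B0, f@B4}

Merge at B4: IN[B4] = OUT[B3] = {a@B3, c@B2, d@B0, d@B2, e@B1, f@B0}
Applying B4's transfer function to that IN value gives OUT[B4] (row B4 above).

Answer: {a@B3, c@B2, d@B0, d@B2, e@B4, f@B4}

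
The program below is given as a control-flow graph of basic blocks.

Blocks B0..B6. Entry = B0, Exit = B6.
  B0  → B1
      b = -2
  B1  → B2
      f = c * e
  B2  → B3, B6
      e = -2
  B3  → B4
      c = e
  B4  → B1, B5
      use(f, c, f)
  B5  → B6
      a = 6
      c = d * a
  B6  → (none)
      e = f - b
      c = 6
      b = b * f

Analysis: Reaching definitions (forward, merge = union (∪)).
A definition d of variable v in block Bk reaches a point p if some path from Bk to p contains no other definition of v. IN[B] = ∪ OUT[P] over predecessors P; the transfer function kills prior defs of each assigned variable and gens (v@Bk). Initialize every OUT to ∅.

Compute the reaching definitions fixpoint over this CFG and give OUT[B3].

Fixpoint table:
  B0:  IN={}  OUT={b@B0}
  B1:  IN={b@B0, c@B3, e@B2, f@B1}  OUT={b@B0, c@B3, e@B2, f@B1}
  B2:  IN={b@B0, c@B3, e@B2, f@B1}  OUT={b@B0, c@B3, e@B2, f@B1}
  B3:  IN={b@B0, c@B3, e@B2, f@B1}  OUT={b@B0, c@B3, e@B2, f@B1}
  B4:  IN={b@B0, c@B3, e@B2, f@B1}  OUT={b@B0, c@B3, e@B2, f@B1}
  B5:  IN={b@B0, c@B3, e@B2, f@B1}  OUT={a@B5, b@B0, c@B5, e@B2, f@B1}
  B6:  IN={a@B5, b@B0, c@B3, c@B5, e@B2, f@B1}  OUT={a@B5, b@B6, c@B6, e@B6, f@B1}

Merge at B3: IN[B3] = OUT[B2] = {b@B0, c@B3, e@B2, f@B1}
Applying B3's transfer function to that IN value gives OUT[B3] (row B3 above).

Answer: {b@B0, c@B3, e@B2, f@B1}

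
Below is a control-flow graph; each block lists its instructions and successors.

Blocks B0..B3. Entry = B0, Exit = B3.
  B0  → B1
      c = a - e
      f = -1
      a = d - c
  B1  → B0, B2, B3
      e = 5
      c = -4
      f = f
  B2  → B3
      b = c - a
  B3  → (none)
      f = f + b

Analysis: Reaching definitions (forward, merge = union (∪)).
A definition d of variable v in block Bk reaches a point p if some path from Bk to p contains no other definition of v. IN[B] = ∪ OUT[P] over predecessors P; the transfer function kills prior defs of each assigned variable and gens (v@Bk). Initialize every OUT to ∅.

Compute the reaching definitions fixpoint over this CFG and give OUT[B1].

Fixpoint table:
  B0:   IN={a@B0, c@B1, e@B1, f@B1}   OUT={a@B0, c@B0, e@B1, f@B0}
  B1:   IN={a@B0, c@B0, e@B1, f@B0}   OUT={a@B0, c@B1, e@B1, f@B1}
  B2:   IN={a@B0, c@B1, e@B1, f@B1}   OUT={a@B0, b@B2, c@B1, e@B1, f@B1}
  B3:   IN={a@B0, b@B2, c@B1, e@B1, f@B1}   OUT={a@B0, b@B2, c@B1, e@B1, f@B3}

Merge at B1: IN[B1] = OUT[B0] = {a@B0, c@B0, e@B1, f@B0}
Applying B1's transfer function to that IN value gives OUT[B1] (row B1 above).

Answer: {a@B0, c@B1, e@B1, f@B1}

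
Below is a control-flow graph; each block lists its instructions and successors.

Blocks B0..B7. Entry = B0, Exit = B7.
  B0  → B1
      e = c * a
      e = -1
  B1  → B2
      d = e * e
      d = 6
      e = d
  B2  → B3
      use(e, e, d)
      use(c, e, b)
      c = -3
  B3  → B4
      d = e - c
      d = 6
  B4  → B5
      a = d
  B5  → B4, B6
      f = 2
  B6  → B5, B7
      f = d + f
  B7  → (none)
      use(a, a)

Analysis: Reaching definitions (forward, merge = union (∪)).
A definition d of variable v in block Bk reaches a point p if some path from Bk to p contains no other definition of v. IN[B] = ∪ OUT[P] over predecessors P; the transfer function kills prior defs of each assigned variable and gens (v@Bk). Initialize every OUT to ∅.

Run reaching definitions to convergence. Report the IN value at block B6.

Per-block solution:
  B0:  IN={}  OUT={e@B0}
  B1:  IN={e@B0}  OUT={d@B1, e@B1}
  B2:  IN={d@B1, e@B1}  OUT={c@B2, d@B1, e@B1}
  B3:  IN={c@B2, d@B1, e@B1}  OUT={c@B2, d@B3, e@B1}
  B4:  IN={a@B4, c@B2, d@B3, e@B1, f@B5}  OUT={a@B4, c@B2, d@B3, e@B1, f@B5}
  B5:  IN={a@B4, c@B2, d@B3, e@B1, f@B5, f@B6}  OUT={a@B4, c@B2, d@B3, e@B1, f@B5}
  B6:  IN={a@B4, c@B2, d@B3, e@B1, f@B5}  OUT={a@B4, c@B2, d@B3, e@B1, f@B6}
  B7:  IN={a@B4, c@B2, d@B3, e@B1, f@B6}  OUT={a@B4, c@B2, d@B3, e@B1, f@B6}

Merge at B6: IN[B6] = OUT[B5] = {a@B4, c@B2, d@B3, e@B1, f@B5}

Answer: {a@B4, c@B2, d@B3, e@B1, f@B5}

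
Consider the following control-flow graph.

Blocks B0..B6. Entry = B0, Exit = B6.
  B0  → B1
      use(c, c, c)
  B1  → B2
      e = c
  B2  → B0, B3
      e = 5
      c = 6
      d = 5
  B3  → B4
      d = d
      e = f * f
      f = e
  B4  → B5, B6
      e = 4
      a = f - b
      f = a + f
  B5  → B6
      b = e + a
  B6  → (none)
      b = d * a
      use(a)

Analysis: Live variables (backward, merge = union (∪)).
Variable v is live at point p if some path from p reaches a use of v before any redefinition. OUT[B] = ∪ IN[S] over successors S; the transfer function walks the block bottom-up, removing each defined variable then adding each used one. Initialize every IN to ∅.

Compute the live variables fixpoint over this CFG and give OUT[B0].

Answer: {b, c, f}

Trace:
Per-block solution:
  B0:   IN={b, c, f}   OUT={b, c, f}
  B1:   IN={b, c, f}   OUT={b, f}
  B2:   IN={b, f}   OUT={b, c, d, f}
  B3:   IN={b, d, f}   OUT={b, d, f}
  B4:   IN={b, d, f}   OUT={a, d, e}
  B5:   IN={a, d, e}   OUT={a, d}
  B6:   IN={a, d}   OUT={}

Merge at B0: OUT[B0] = IN[B1] = {b, c, f}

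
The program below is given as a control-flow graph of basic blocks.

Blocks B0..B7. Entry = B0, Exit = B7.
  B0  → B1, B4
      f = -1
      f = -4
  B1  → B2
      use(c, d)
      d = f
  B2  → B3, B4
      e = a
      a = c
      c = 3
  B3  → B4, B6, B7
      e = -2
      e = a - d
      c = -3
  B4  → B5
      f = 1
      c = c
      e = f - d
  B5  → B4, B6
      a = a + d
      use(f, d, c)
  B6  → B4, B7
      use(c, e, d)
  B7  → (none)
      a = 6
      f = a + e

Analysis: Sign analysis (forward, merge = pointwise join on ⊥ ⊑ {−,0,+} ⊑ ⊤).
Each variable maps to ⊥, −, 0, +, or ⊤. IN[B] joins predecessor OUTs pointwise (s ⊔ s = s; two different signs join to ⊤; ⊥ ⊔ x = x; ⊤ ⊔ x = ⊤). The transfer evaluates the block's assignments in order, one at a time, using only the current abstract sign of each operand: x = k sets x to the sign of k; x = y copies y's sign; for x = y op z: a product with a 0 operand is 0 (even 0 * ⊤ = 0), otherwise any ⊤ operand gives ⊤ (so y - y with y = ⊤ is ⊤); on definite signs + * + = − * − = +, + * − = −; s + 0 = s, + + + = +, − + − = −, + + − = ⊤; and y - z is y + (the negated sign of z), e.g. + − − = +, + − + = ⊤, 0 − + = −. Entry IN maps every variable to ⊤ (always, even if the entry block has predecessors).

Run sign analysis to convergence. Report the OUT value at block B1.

Answer: {a: ⊤, b: ⊤, c: ⊤, d: -, e: ⊤, f: -}

Derivation:
Per-block solution:
  B0:  IN=(all ⊤)  OUT={f:-; rest ⊤}
  B1:  IN={f:-; rest ⊤}  OUT={d:-, f:-; rest ⊤}
  B2:  IN={d:-, f:-; rest ⊤}  OUT={c:+, d:-, f:-; rest ⊤}
  B3:  IN={c:+, d:-, f:-; rest ⊤}  OUT={c:-, d:-, f:-; rest ⊤}
  B4:  IN=(all ⊤)  OUT={f:+; rest ⊤}
  B5:  IN={f:+; rest ⊤}  OUT={f:+; rest ⊤}
  B6:  IN=(all ⊤)  OUT=(all ⊤)
  B7:  IN=(all ⊤)  OUT={a:+; rest ⊤}

Merge at B1: IN[B1] = OUT[B0] = {a: ⊤, b: ⊤, c: ⊤, d: ⊤, e: ⊤, f: -}
Applying B1's transfer function to that IN value gives OUT[B1] (row B1 above).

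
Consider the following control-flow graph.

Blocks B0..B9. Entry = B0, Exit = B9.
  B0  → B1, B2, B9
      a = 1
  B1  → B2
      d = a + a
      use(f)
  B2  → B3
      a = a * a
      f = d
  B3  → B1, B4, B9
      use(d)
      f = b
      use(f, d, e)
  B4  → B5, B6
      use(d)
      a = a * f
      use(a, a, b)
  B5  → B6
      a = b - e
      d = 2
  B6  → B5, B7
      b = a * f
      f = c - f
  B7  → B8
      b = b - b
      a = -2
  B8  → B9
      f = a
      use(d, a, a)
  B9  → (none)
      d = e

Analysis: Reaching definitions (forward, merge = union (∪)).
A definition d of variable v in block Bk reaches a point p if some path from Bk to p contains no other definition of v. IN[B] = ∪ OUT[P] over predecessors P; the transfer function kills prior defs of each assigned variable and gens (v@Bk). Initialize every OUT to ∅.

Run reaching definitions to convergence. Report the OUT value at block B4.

Answer: {a@B4, d@B1, f@B3}

Derivation:
Fixpoint table:
  B0:   IN={}   OUT={a@B0}
  B1:   IN={a@B0, a@B2, d@B1, f@B3}   OUT={a@B0, a@B2, d@B1, f@B3}
  B2:   IN={a@B0, a@B2, d@B1, f@B3}   OUT={a@B2, d@B1, f@B2}
  B3:   IN={a@B2, d@B1, f@B2}   OUT={a@B2, d@B1, f@B3}
  B4:   IN={a@B2, d@B1, f@B3}   OUT={a@B4, d@B1, f@B3}
  B5:   IN={a@B4, a@B5, b@B6, d@B1, d@B5, f@B3, f@B6}   OUT={a@B5, b@B6, d@B5, f@B3, f@B6}
  B6:   IN={a@B4, a@B5, b@B6, d@B1, d@B5, f@B3, f@B6}   OUT={a@B4, a@B5, b@B6, d@B1, d@B5, f@B6}
  B7:   IN={a@B4, a@B5, b@B6, d@B1, d@B5, f@B6}   OUT={a@B7, b@B7, d@B1, d@B5, f@B6}
  B8:   IN={a@B7, b@B7, d@B1, d@B5, f@B6}   OUT={a@B7, b@B7, d@B1, d@B5, f@B8}
  B9:   IN={a@B0, a@B2, a@B7, b@B7, d@B1, d@B5, f@B3, f@B8}   OUT={a@B0, a@B2, a@B7, b@B7, d@B9, f@B3, f@B8}

Merge at B4: IN[B4] = OUT[B3] = {a@B2, d@B1, f@B3}
Applying B4's transfer function to that IN value gives OUT[B4] (row B4 above).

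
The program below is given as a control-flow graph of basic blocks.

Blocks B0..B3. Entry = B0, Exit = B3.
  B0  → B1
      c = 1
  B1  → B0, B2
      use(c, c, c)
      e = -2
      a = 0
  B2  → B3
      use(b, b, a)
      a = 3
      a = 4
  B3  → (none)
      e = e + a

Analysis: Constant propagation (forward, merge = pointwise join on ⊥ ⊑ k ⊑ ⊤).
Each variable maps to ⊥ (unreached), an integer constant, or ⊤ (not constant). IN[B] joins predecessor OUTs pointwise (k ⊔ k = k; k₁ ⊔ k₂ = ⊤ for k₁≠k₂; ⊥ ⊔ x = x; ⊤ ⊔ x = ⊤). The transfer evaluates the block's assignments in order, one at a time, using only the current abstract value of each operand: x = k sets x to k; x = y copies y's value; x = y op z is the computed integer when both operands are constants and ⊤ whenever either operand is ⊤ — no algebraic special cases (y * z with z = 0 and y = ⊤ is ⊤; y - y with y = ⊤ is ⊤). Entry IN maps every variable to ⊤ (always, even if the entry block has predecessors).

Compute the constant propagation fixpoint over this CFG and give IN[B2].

Answer: {a: 0, b: ⊤, c: 1, d: ⊤, e: -2, f: ⊤}

Derivation:
Converged values:
  B0:  IN=(all ⊤)  OUT={c:1; rest ⊤}
  B1:  IN={c:1; rest ⊤}  OUT={a:0, c:1, e:-2; rest ⊤}
  B2:  IN={a:0, c:1, e:-2; rest ⊤}  OUT={a:4, c:1, e:-2; rest ⊤}
  B3:  IN={a:4, c:1, e:-2; rest ⊤}  OUT={a:4, c:1, e:2; rest ⊤}

Merge at B2: IN[B2] = OUT[B1] = {a: 0, b: ⊤, c: 1, d: ⊤, e: -2, f: ⊤}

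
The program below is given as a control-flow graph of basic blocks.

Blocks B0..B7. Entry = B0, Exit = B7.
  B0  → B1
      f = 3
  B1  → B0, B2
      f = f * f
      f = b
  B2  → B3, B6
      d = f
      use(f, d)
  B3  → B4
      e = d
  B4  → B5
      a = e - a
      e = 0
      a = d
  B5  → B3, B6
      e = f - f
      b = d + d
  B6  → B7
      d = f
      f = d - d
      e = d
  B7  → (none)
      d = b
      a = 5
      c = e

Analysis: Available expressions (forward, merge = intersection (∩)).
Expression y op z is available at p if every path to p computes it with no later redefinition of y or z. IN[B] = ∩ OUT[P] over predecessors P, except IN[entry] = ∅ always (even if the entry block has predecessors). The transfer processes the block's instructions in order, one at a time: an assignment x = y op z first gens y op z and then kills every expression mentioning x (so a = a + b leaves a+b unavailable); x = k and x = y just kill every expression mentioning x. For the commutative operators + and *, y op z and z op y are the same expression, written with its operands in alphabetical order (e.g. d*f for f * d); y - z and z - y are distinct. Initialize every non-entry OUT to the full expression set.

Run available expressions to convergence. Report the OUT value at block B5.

Answer: {d+d, f-f}

Derivation:
Fixpoint table:
  B0:   IN={}   OUT={}
  B1:   IN={}   OUT={}
  B2:   IN={}   OUT={}
  B3:   IN={}   OUT={}
  B4:   IN={}   OUT={}
  B5:   IN={}   OUT={d+d, f-f}
  B6:   IN={}   OUT={d-d}
  B7:   IN={d-d}   OUT={}

Merge at B5: IN[B5] = OUT[B4] = {}
Applying B5's transfer function to that IN value gives OUT[B5] (row B5 above).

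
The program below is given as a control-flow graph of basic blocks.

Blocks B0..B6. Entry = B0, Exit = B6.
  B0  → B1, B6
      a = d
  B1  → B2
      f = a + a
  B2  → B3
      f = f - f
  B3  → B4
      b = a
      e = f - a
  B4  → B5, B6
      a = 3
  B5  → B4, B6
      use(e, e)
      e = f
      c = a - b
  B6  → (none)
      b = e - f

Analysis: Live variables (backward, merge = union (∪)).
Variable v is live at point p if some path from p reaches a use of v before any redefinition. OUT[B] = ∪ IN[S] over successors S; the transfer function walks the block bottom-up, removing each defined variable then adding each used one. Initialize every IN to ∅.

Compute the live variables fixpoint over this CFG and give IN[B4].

Answer: {b, e, f}

Working:
Fixpoint table:
  B0:   IN={d, e, f}   OUT={a, e, f}
  B1:   IN={a}   OUT={a, f}
  B2:   IN={a, f}   OUT={a, f}
  B3:   IN={a, f}   OUT={b, e, f}
  B4:   IN={b, e, f}   OUT={a, b, e, f}
  B5:   IN={a, b, e, f}   OUT={b, e, f}
  B6:   IN={e, f}   OUT={}

Merge at B4: OUT[B4] = IN[B5] ⊔ IN[B6] = {a, b, e, f}
Applying B4's transfer function to that OUT value gives IN[B4] (row B4 above).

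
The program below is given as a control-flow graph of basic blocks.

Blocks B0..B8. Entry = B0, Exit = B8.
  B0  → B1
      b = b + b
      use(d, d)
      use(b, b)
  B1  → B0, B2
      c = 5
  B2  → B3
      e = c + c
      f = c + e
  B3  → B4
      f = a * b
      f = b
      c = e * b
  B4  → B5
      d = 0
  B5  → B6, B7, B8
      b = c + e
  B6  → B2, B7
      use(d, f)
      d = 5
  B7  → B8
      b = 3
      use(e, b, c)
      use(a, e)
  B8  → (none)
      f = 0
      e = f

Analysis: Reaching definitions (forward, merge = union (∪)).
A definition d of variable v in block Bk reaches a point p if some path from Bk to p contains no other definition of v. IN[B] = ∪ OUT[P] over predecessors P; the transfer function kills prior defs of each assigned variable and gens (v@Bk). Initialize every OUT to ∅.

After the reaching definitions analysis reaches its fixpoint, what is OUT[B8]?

Converged values:
  B0:   IN={b@B0, c@B1}   OUT={b@B0, c@B1}
  B1:   IN={b@B0, c@B1}   OUT={b@B0, c@B1}
  B2:   IN={b@B0, b@B5, c@B1, c@B3, d@B6, e@B2, f@B3}   OUT={b@B0, b@B5, c@B1, c@B3, d@B6, e@B2, f@B2}
  B3:   IN={b@B0, b@B5, c@B1, c@B3, d@B6, e@B2, f@B2}   OUT={b@B0, b@B5, c@B3, d@B6, e@B2, f@B3}
  B4:   IN={b@B0, b@B5, c@B3, d@B6, e@B2, f@B3}   OUT={b@B0, b@B5, c@B3, d@B4, e@B2, f@B3}
  B5:   IN={b@B0, b@B5, c@B3, d@B4, e@B2, f@B3}   OUT={b@B5, c@B3, d@B4, e@B2, f@B3}
  B6:   IN={b@B5, c@B3, d@B4, e@B2, f@B3}   OUT={b@B5, c@B3, d@B6, e@B2, f@B3}
  B7:   IN={b@B5, c@B3, d@B4, d@B6, e@B2, f@B3}   OUT={b@B7, c@B3, d@B4, d@B6, e@B2, f@B3}
  B8:   IN={b@B5, b@B7, c@B3, d@B4, d@B6, e@B2, f@B3}   OUT={b@B5, b@B7, c@B3, d@B4, d@B6, e@B8, f@B8}

Merge at B8: IN[B8] = OUT[B5] ⊔ OUT[B7] = {b@B5, b@B7, c@B3, d@B4, d@B6, e@B2, f@B3}
Applying B8's transfer function to that IN value gives OUT[B8] (row B8 above).

Answer: {b@B5, b@B7, c@B3, d@B4, d@B6, e@B8, f@B8}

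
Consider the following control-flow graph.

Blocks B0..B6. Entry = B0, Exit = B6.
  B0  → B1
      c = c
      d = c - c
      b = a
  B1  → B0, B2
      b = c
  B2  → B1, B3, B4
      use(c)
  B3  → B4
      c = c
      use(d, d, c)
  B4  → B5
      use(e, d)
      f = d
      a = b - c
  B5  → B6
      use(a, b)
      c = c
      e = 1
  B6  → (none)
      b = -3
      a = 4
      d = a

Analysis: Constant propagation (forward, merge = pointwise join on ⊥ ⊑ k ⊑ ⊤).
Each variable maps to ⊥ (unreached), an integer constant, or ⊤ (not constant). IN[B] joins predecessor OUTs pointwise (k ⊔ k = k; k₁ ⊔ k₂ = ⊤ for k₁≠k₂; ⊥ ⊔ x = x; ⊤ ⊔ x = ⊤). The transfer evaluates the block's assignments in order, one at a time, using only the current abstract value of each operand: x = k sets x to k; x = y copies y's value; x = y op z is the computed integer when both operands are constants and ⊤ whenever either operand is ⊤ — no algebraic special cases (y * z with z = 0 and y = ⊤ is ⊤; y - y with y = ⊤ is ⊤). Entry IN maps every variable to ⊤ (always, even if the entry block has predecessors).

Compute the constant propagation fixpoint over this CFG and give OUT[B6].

Fixpoint table:
  B0: | IN=(all ⊤) | OUT=(all ⊤)
  B1: | IN=(all ⊤) | OUT=(all ⊤)
  B2: | IN=(all ⊤) | OUT=(all ⊤)
  B3: | IN=(all ⊤) | OUT=(all ⊤)
  B4: | IN=(all ⊤) | OUT=(all ⊤)
  B5: | IN=(all ⊤) | OUT={e:1; rest ⊤}
  B6: | IN={e:1; rest ⊤} | OUT={a:4, b:-3, d:4, e:1; rest ⊤}

Merge at B6: IN[B6] = OUT[B5] = {a: ⊤, b: ⊤, c: ⊤, d: ⊤, e: 1, f: ⊤}
Applying B6's transfer function to that IN value gives OUT[B6] (row B6 above).

Answer: {a: 4, b: -3, c: ⊤, d: 4, e: 1, f: ⊤}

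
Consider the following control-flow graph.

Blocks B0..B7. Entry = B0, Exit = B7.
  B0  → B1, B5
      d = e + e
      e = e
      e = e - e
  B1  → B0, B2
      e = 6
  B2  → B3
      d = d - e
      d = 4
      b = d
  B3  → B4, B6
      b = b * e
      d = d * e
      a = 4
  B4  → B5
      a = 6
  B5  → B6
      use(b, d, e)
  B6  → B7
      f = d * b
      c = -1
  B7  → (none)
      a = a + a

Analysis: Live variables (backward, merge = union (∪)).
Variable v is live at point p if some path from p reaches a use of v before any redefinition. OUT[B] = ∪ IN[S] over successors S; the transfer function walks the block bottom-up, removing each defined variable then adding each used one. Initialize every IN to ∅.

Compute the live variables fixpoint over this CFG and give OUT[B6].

Answer: {a}

Derivation:
Fixpoint table:
  B0:   IN={a, b, e}   OUT={a, b, d, e}
  B1:   IN={a, b, d}   OUT={a, b, d, e}
  B2:   IN={d, e}   OUT={b, d, e}
  B3:   IN={b, d, e}   OUT={a, b, d, e}
  B4:   IN={b, d, e}   OUT={a, b, d, e}
  B5:   IN={a, b, d, e}   OUT={a, b, d}
  B6:   IN={a, b, d}   OUT={a}
  B7:   IN={a}   OUT={}

Merge at B6: OUT[B6] = IN[B7] = {a}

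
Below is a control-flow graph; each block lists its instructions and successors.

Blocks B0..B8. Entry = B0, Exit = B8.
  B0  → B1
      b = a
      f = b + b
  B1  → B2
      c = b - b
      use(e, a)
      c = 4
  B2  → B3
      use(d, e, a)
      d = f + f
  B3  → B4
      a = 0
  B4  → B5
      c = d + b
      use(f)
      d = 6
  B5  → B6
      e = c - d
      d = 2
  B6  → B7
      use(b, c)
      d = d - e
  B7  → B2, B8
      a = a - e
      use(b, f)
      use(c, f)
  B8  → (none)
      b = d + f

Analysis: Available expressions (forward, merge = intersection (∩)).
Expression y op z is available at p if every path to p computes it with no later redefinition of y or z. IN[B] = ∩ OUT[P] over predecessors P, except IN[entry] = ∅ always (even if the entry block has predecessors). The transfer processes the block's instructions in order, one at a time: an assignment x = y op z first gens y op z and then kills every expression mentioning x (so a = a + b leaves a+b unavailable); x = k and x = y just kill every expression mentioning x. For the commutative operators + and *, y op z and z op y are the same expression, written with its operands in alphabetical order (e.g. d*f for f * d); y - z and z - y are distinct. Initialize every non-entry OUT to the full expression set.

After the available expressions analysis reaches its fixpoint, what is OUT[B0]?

Answer: {b+b}

Derivation:
Converged values:
  B0: | IN={} | OUT={b+b}
  B1: | IN={b+b} | OUT={b+b, b-b}
  B2: | IN={b+b, b-b} | OUT={b+b, b-b, f+f}
  B3: | IN={b+b, b-b, f+f} | OUT={b+b, b-b, f+f}
  B4: | IN={b+b, b-b, f+f} | OUT={b+b, b-b, f+f}
  B5: | IN={b+b, b-b, f+f} | OUT={b+b, b-b, f+f}
  B6: | IN={b+b, b-b, f+f} | OUT={b+b, b-b, f+f}
  B7: | IN={b+b, b-b, f+f} | OUT={b+b, b-b, f+f}
  B8: | IN={b+b, b-b, f+f} | OUT={d+f, f+f}

B0 is the boundary node: IN[B0] = {}
Applying B0's transfer function to that IN value gives OUT[B0] (row B0 above).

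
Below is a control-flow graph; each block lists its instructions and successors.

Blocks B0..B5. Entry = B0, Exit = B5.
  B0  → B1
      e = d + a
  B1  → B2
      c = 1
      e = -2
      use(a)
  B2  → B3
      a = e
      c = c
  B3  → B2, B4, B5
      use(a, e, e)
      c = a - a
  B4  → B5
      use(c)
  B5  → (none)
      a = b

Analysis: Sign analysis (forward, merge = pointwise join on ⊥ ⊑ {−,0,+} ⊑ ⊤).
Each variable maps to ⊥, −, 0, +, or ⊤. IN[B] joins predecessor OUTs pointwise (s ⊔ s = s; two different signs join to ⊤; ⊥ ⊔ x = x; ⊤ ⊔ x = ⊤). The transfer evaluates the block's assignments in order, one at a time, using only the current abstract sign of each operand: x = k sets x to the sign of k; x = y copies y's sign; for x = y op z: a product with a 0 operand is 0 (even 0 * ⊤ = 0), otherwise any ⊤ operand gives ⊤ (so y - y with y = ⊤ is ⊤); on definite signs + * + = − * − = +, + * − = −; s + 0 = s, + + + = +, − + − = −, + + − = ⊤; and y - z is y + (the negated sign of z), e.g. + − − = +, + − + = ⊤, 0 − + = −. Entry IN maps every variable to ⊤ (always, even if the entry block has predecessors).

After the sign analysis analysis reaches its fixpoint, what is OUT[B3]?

Answer: {a: -, b: ⊤, c: ⊤, d: ⊤, e: -, f: ⊤}

Derivation:
Fixpoint table:
  B0:   IN=(all ⊤)   OUT=(all ⊤)
  B1:   IN=(all ⊤)   OUT={c:+, e:-; rest ⊤}
  B2:   IN={e:-; rest ⊤}   OUT={a:-, e:-; rest ⊤}
  B3:   IN={a:-, e:-; rest ⊤}   OUT={a:-, e:-; rest ⊤}
  B4:   IN={a:-, e:-; rest ⊤}   OUT={a:-, e:-; rest ⊤}
  B5:   IN={a:-, e:-; rest ⊤}   OUT={e:-; rest ⊤}

Merge at B3: IN[B3] = OUT[B2] = {a: -, b: ⊤, c: ⊤, d: ⊤, e: -, f: ⊤}
Applying B3's transfer function to that IN value gives OUT[B3] (row B3 above).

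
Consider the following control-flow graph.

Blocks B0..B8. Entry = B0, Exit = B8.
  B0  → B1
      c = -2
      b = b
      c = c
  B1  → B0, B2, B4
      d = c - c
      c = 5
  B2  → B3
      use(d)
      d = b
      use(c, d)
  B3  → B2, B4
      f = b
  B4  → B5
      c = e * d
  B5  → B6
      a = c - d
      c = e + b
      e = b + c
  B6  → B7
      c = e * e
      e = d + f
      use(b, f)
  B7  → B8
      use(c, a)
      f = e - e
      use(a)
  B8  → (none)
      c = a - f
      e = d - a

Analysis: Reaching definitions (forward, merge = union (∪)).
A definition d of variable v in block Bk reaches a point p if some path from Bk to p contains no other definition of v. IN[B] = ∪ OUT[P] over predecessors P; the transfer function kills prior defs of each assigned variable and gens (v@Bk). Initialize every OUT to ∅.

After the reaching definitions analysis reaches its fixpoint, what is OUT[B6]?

Per-block solution:
  B0:   IN={b@B0, c@B1, d@B1}   OUT={b@B0, c@B0, d@B1}
  B1:   IN={b@B0, c@B0, d@B1}   OUT={b@B0, c@B1, d@B1}
  B2:   IN={b@B0, c@B1, d@B1, d@B2, f@B3}   OUT={b@B0, c@B1, d@B2, f@B3}
  B3:   IN={b@B0, c@B1, d@B2, f@B3}   OUT={b@B0, c@B1, d@B2, f@B3}
  B4:   IN={b@B0, c@B1, d@B1, d@B2, f@B3}   OUT={b@B0, c@B4, d@B1, d@B2, f@B3}
  B5:   IN={b@B0, c@B4, d@B1, d@B2, f@B3}   OUT={a@B5, b@B0, c@B5, d@B1, d@B2, e@B5, f@B3}
  B6:   IN={a@B5, b@B0, c@B5, d@B1, d@B2, e@B5, f@B3}   OUT={a@B5, b@B0, c@B6, d@B1, d@B2, e@B6, f@B3}
  B7:   IN={a@B5, b@B0, c@B6, d@B1, d@B2, e@B6, f@B3}   OUT={a@B5, b@B0, c@B6, d@B1, d@B2, e@B6, f@B7}
  B8:   IN={a@B5, b@B0, c@B6, d@B1, d@B2, e@B6, f@B7}   OUT={a@B5, b@B0, c@B8, d@B1, d@B2, e@B8, f@B7}

Merge at B6: IN[B6] = OUT[B5] = {a@B5, b@B0, c@B5, d@B1, d@B2, e@B5, f@B3}
Applying B6's transfer function to that IN value gives OUT[B6] (row B6 above).

Answer: {a@B5, b@B0, c@B6, d@B1, d@B2, e@B6, f@B3}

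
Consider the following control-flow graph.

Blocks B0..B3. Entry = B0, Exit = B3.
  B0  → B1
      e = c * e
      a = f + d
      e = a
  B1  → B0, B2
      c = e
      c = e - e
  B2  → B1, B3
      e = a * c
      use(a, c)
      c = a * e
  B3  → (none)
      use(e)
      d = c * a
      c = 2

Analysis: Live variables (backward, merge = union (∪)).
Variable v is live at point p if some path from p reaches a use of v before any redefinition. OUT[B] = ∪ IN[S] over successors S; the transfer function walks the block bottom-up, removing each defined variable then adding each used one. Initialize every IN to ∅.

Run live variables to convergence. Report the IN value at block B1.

Converged values:
  B0: | IN={c, d, e, f} | OUT={a, d, e, f}
  B1: | IN={a, d, e, f} | OUT={a, c, d, e, f}
  B2: | IN={a, c, d, f} | OUT={a, c, d, e, f}
  B3: | IN={a, c, e} | OUT={}

Merge at B1: OUT[B1] = IN[B0] ⊔ IN[B2] = {a, c, d, e, f}
Applying B1's transfer function to that OUT value gives IN[B1] (row B1 above).

Answer: {a, d, e, f}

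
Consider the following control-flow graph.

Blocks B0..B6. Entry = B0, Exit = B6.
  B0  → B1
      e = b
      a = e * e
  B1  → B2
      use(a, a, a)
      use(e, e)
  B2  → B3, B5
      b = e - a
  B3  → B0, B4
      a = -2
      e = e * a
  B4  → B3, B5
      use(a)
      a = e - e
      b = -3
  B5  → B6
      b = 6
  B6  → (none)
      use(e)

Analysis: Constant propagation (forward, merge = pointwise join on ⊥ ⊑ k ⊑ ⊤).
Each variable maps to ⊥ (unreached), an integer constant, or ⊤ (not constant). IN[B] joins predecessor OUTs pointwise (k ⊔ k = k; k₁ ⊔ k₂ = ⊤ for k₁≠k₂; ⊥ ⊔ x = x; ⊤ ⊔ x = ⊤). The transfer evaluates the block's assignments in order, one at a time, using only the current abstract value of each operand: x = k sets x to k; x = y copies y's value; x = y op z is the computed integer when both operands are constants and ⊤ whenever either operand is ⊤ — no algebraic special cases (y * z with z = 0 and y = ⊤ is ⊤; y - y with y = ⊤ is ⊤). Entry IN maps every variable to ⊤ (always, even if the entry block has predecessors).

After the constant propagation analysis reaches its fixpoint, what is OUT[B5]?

Answer: {a: ⊤, b: 6, c: ⊤, d: ⊤, e: ⊤, f: ⊤}

Trace:
Converged values:
  B0:  IN=(all ⊤)  OUT=(all ⊤)
  B1:  IN=(all ⊤)  OUT=(all ⊤)
  B2:  IN=(all ⊤)  OUT=(all ⊤)
  B3:  IN=(all ⊤)  OUT={a:-2; rest ⊤}
  B4:  IN={a:-2; rest ⊤}  OUT={b:-3; rest ⊤}
  B5:  IN=(all ⊤)  OUT={b:6; rest ⊤}
  B6:  IN={b:6; rest ⊤}  OUT={b:6; rest ⊤}

Merge at B5: IN[B5] = OUT[B2] ⊔ OUT[B4] = {a: ⊤, b: ⊤, c: ⊤, d: ⊤, e: ⊤, f: ⊤}
Applying B5's transfer function to that IN value gives OUT[B5] (row B5 above).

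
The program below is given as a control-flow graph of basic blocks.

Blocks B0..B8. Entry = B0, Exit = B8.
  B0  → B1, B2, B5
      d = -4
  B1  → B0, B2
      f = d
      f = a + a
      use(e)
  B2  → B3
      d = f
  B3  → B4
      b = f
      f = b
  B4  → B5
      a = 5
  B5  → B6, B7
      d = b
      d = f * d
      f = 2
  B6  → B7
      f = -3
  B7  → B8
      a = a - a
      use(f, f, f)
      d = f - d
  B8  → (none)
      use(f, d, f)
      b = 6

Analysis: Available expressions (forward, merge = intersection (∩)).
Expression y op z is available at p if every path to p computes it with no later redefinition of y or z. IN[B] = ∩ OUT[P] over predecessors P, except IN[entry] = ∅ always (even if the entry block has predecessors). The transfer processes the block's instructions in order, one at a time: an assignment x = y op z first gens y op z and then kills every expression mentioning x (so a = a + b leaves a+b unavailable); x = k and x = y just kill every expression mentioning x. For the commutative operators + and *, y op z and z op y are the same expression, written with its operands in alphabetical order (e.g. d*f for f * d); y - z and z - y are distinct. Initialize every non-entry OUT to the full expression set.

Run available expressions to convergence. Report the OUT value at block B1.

Per-block solution:
  B0:   IN={}   OUT={}
  B1:   IN={}   OUT={a+a}
  B2:   IN={}   OUT={}
  B3:   IN={}   OUT={}
  B4:   IN={}   OUT={}
  B5:   IN={}   OUT={}
  B6:   IN={}   OUT={}
  B7:   IN={}   OUT={}
  B8:   IN={}   OUT={}

Merge at B1: IN[B1] = OUT[B0] = {}
Applying B1's transfer function to that IN value gives OUT[B1] (row B1 above).

Answer: {a+a}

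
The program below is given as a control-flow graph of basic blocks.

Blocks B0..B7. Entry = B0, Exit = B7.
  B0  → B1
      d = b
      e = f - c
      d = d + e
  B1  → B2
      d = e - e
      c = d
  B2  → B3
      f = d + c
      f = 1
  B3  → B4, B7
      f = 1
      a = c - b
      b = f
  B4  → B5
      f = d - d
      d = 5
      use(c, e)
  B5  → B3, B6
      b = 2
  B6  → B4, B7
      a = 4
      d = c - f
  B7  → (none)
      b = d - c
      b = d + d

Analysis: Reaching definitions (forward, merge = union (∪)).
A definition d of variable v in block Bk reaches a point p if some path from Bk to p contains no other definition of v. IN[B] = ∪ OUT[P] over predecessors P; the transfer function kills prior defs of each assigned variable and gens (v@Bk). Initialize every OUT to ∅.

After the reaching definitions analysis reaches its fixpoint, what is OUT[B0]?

Answer: {d@B0, e@B0}

Working:
Fixpoint table:
  B0:   IN={}   OUT={d@B0, e@B0}
  B1:   IN={d@B0, e@B0}   OUT={c@B1, d@B1, e@B0}
  B2:   IN={c@B1, d@B1, e@B0}   OUT={c@B1, d@B1, e@B0, f@B2}
  B3:   IN={a@B3, a@B6, b@B5, c@B1, d@B1, d@B4, e@B0, f@B2, f@B4}   OUT={a@B3, b@B3, c@B1, d@B1, d@B4, e@B0, f@B3}
  B4:   IN={a@B3, a@B6, b@B3, b@B5, c@B1, d@B1, d@B4, d@B6, e@B0, f@B3, f@B4}   OUT={a@B3, a@B6, b@B3, b@B5, c@B1, d@B4, e@B0, f@B4}
  B5:   IN={a@B3, a@B6, b@B3, b@B5, c@B1, d@B4, e@B0, f@B4}   OUT={a@B3, a@B6, b@B5, c@B1, d@B4, e@B0, f@B4}
  B6:   IN={a@B3, a@B6, b@B5, c@B1, d@B4, e@B0, f@B4}   OUT={a@B6, b@B5, c@B1, d@B6, e@B0, f@B4}
  B7:   IN={a@B3, a@B6, b@B3, b@B5, c@B1, d@B1, d@B4, d@B6, e@B0, f@B3, f@B4}   OUT={a@B3, a@B6, b@B7, c@B1, d@B1, d@B4, d@B6, e@B0, f@B3, f@B4}

B0 is the boundary node: IN[B0] = {}
Applying B0's transfer function to that IN value gives OUT[B0] (row B0 above).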